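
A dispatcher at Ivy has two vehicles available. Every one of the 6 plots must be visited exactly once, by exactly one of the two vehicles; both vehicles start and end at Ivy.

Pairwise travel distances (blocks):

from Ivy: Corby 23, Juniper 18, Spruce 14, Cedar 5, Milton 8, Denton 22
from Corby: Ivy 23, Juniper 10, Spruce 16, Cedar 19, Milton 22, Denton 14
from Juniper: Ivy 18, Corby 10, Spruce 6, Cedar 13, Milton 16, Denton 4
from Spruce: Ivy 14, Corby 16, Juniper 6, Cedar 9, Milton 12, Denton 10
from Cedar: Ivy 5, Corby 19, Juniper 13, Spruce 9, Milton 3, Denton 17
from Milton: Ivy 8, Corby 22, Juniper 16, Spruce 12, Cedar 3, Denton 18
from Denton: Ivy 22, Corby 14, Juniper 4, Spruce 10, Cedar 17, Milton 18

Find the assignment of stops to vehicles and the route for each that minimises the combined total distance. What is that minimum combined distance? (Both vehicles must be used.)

Minimum combined distance: 77 blocks.

Try each way of splitting the stops between the two vehicles (each non-empty) and, for each split, find the best tour for each vehicle:
  {Corby} + {Juniper, Spruce, Cedar, Milton, Denton}: 46 + 50 = 96
  {Juniper} + {Corby, Spruce, Cedar, Milton, Denton}: 36 + 67 = 103
  {Corby, Juniper} + {Spruce, Cedar, Milton, Denton}: 51 + 50 = 101
  {Spruce} + {Corby, Juniper, Cedar, Milton, Denton}: 28 + 63 = 91
  {Corby, Spruce} + {Juniper, Cedar, Milton, Denton}: 53 + 48 = 101
  {Juniper, Spruce} + {Corby, Cedar, Milton, Denton}: 38 + 63 = 101
  … (31 splits in total)
  {Cedar} + {Corby, Juniper, Spruce, Milton, Denton}: 10 + 67 = 77  ← best
Best: vehicle 1 Ivy → Cedar → Ivy = 10; vehicle 2 Ivy → Corby → Juniper → Denton → Spruce → Milton → Ivy = 67; combined 77.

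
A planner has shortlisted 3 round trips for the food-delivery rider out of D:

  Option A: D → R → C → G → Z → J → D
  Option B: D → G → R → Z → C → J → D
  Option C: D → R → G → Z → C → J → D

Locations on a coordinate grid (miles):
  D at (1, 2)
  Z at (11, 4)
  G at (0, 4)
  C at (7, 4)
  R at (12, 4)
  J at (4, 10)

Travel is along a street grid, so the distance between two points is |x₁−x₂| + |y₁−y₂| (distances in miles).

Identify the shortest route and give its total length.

Option A: 13 + 5 + 7 + 11 + 13 + 11 = 60
Option B: 3 + 12 + 1 + 4 + 9 + 11 = 40
Option C: 13 + 12 + 11 + 4 + 9 + 11 = 60

Shortest is Option B, total 40 miles.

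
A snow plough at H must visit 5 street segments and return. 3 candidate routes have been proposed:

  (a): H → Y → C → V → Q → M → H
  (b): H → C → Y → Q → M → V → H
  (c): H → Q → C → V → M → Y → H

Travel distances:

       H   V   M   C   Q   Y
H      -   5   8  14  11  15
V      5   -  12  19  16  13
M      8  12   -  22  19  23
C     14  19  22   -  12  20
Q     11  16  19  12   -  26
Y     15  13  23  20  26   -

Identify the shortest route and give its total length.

92 — (c) is the shortest.

(a): 15 + 20 + 19 + 16 + 19 + 8 = 97
(b): 14 + 20 + 26 + 19 + 12 + 5 = 96
(c): 11 + 12 + 19 + 12 + 23 + 15 = 92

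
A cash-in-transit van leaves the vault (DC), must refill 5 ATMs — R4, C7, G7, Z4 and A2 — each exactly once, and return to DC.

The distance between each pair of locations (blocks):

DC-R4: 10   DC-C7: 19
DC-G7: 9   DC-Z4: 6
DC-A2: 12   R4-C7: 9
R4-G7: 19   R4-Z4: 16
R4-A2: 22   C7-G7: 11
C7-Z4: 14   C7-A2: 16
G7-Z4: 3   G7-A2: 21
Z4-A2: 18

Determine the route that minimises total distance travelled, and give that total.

DC - R4 - C7 - G7 - Z4 - A2 - DC: 10+9+11+3+18+12 = 63
DC - R4 - C7 - G7 - A2 - Z4 - DC: 10+9+11+21+18+6 = 75
DC - R4 - C7 - Z4 - G7 - A2 - DC: 10+9+14+3+21+12 = 69
DC - R4 - C7 - Z4 - A2 - G7 - DC: 10+9+14+18+21+9 = 81
DC - R4 - C7 - A2 - G7 - Z4 - DC: 10+9+16+21+3+6 = 65
DC - R4 - C7 - A2 - Z4 - G7 - DC: 10+9+16+18+3+9 = 65
DC - R4 - G7 - C7 - Z4 - A2 - DC: 10+19+11+14+18+12 = 84
DC - R4 - G7 - C7 - A2 - Z4 - DC: 10+19+11+16+18+6 = 80
DC - R4 - G7 - Z4 - C7 - A2 - DC: 10+19+3+14+16+12 = 74
DC - R4 - G7 - Z4 - A2 - C7 - DC: 10+19+3+18+16+19 = 85
DC - R4 - G7 - A2 - C7 - Z4 - DC: 10+19+21+16+14+6 = 86
DC - R4 - G7 - A2 - Z4 - C7 - DC: 10+19+21+18+14+19 = 101
DC - R4 - Z4 - C7 - G7 - A2 - DC: 10+16+14+11+21+12 = 84
DC - R4 - Z4 - C7 - A2 - G7 - DC: 10+16+14+16+21+9 = 86
… (46 more)
The minimum is 63.
One optimal route: DC → R4 → C7 → G7 → Z4 → A2 → DC (or its reverse).

Minimum total distance: 63 blocks.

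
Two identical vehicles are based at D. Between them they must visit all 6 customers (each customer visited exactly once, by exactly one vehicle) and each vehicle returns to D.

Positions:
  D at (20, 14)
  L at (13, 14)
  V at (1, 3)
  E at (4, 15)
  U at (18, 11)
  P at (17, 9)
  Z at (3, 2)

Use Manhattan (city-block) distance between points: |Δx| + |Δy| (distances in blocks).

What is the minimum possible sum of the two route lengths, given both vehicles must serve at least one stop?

Try each way of splitting the stops between the two vehicles (each non-empty) and, for each split, find the best tour for each vehicle:
  {L} + {V, E, U, P, Z}: 14 + 64 = 78
  {V} + {L, E, U, P, Z}: 60 + 60 = 120
  {L, V} + {E, U, P, Z}: 60 + 60 = 120
  {E} + {L, V, U, P, Z}: 34 + 62 = 96
  {L, E} + {V, U, P, Z}: 34 + 62 = 96
  {V, E} + {L, U, P, Z}: 62 + 58 = 120
  … (31 splits in total)
  {U} + {L, V, E, P, Z}: 10 + 64 = 74  ← best
Best: vehicle 1 D → U → D = 10; vehicle 2 D → L → E → V → Z → P → D = 64; combined 74.

Minimum combined distance: 74 blocks.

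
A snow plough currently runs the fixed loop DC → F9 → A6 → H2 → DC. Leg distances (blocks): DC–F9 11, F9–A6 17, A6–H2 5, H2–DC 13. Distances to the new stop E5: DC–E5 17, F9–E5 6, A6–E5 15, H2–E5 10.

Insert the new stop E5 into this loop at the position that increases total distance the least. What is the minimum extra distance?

+4 blocks — insert E5 between F9 and A6.

Insertion cost between consecutive stops i–j is d(i,E5) + d(E5,j) − d(i,j):
  between DC and F9: 17 + 6 − 11 = 12
  between F9 and A6: 6 + 15 − 17 = 4
  between A6 and H2: 15 + 10 − 5 = 20
  between H2 and DC: 10 + 17 − 13 = 14
Cheapest insertion is between F9 and A6, adding 4.
New total = 46 + 4 = 50.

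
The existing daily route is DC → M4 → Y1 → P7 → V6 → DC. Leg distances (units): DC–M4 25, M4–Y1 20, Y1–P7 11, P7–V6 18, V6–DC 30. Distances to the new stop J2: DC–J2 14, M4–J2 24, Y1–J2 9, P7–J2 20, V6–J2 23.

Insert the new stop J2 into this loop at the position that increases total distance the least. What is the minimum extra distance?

Insertion cost between consecutive stops i–j is d(i,J2) + d(J2,j) − d(i,j):
  between DC and M4: 14 + 24 − 25 = 13
  between M4 and Y1: 24 + 9 − 20 = 13
  between Y1 and P7: 9 + 20 − 11 = 18
  between P7 and V6: 20 + 23 − 18 = 25
  between V6 and DC: 23 + 14 − 30 = 7
Cheapest insertion is between V6 and DC, adding 7.
New total = 104 + 7 = 111.

Minimum extra distance: 7, inserting J2 between V6 and DC.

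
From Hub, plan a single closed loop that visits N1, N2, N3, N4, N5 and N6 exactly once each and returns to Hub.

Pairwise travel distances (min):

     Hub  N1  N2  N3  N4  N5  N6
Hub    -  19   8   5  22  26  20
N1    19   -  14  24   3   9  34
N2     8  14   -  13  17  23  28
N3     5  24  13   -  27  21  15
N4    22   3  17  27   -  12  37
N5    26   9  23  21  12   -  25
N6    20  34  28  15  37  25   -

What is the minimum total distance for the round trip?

Shortest round trip = 82 min.

Hub-N1-N2-N3-N4-N5-N6-Hub: 19+14+13+27+12+25+20 = 130
Hub-N1-N2-N3-N4-N6-N5-Hub: 19+14+13+27+37+25+26 = 161
Hub-N1-N2-N3-N5-N4-N6-Hub: 19+14+13+21+12+37+20 = 136
Hub-N1-N2-N3-N5-N6-N4-Hub: 19+14+13+21+25+37+22 = 151
Hub-N1-N2-N3-N6-N4-N5-Hub: 19+14+13+15+37+12+26 = 136
Hub-N1-N2-N3-N6-N5-N4-Hub: 19+14+13+15+25+12+22 = 120
Hub-N1-N2-N4-N3-N5-N6-Hub: 19+14+17+27+21+25+20 = 143
Hub-N1-N2-N4-N3-N6-N5-Hub: 19+14+17+27+15+25+26 = 143
… (352 more)
Hub-N2-N1-N4-N5-N6-N3-Hub: 8+14+3+12+25+15+5 = 82  ← best
The minimum is 82.
One optimal route: Hub → N2 → N1 → N4 → N5 → N6 → N3 → Hub (or its reverse).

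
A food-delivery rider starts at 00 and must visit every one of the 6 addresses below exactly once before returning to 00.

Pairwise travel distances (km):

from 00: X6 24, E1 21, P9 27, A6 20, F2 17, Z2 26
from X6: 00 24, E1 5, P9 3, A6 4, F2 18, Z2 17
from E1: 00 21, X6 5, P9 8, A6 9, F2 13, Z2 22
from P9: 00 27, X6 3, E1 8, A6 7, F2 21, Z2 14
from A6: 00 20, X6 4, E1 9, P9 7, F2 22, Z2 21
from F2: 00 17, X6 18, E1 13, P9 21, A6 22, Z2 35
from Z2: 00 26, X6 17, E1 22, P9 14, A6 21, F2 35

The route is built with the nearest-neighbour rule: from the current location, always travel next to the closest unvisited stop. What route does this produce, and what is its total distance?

Nearest-neighbour total = 92 km; route 00 → F2 → E1 → X6 → P9 → A6 → Z2 → 00.

00 → [F2:17 / A6:20 / E1:21 / X6:24 / Z2:26 / P9:27] → F2 (17)
F2 → [E1:13 / X6:18 / P9:21 / A6:22 / Z2:35] → E1 (13)
E1 → [X6:5 / P9:8 / A6:9 / Z2:22] → X6 (5)
X6 → [P9:3 / A6:4 / Z2:17] → P9 (3)
P9 → [A6:7 / Z2:14] → A6 (7)
A6 → [Z2:21] → Z2 (21)
Return Z2→00: 26.
Total = 17 + 13 + 5 + 3 + 7 + 21 + 26 = 92.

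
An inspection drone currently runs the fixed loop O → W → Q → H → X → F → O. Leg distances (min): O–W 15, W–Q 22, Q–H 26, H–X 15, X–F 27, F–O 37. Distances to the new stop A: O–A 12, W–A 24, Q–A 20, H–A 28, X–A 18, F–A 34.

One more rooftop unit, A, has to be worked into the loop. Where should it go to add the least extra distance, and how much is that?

+9 min — insert A between F and O.

Insertion cost between consecutive stops i–j is d(i,A) + d(A,j) − d(i,j):
  between O and W: 12 + 24 − 15 = 21
  between W and Q: 24 + 20 − 22 = 22
  between Q and H: 20 + 28 − 26 = 22
  between H and X: 28 + 18 − 15 = 31
  between X and F: 18 + 34 − 27 = 25
  between F and O: 34 + 12 − 37 = 9
Cheapest insertion is between F and O, adding 9.
New total = 142 + 9 = 151.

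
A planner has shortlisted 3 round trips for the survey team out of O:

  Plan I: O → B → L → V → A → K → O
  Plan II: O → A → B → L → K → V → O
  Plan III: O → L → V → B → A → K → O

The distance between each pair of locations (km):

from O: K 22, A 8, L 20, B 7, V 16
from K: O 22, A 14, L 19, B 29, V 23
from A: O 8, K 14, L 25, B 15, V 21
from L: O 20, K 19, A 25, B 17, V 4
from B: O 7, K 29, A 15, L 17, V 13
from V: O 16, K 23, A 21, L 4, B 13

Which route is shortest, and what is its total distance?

85 km — Plan I is the shortest.

Plan I: 7 + 17 + 4 + 21 + 14 + 22 = 85
Plan II: 8 + 15 + 17 + 19 + 23 + 16 = 98
Plan III: 20 + 4 + 13 + 15 + 14 + 22 = 88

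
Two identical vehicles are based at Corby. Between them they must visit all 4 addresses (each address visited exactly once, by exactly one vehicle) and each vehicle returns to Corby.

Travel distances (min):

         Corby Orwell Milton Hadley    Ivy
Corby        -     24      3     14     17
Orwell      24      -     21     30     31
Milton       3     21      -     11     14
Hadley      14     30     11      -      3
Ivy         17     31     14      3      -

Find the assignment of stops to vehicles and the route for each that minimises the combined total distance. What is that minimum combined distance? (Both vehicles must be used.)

Minimum combined distance: 78 min.

There are 2^3 − 1 = 7 ways to divide the 4 stops into two non-empty groups. For each, the best each vehicle can do is its own shortest tour through its group:
  {Orwell} + {Milton, Hadley, Ivy}: 48 + 34 = 82
  {Milton} + {Orwell, Hadley, Ivy}: 6 + 72 = 78
  {Orwell, Milton} + {Hadley, Ivy}: 48 + 34 = 82
  {Hadley} + {Orwell, Milton, Ivy}: 28 + 72 = 100
  {Orwell, Hadley} + {Milton, Ivy}: 68 + 34 = 102
  {Milton, Hadley} + {Orwell, Ivy}: 28 + 72 = 100
  … (7 splits in total)
Best: vehicle 1 Corby → Milton → Corby = 6; vehicle 2 Corby → Orwell → Ivy → Hadley → Corby = 72; combined 78.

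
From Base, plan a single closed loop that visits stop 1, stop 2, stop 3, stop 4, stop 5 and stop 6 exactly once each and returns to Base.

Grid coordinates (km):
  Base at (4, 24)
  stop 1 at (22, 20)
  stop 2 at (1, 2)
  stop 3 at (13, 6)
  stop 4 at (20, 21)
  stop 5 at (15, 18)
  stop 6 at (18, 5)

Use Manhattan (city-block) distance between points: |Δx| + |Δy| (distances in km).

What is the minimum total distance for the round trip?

There are 360 distinct closed tours to check (reversals are equivalent).
Base - stop 1 - stop 2 - stop 3 - stop 4 - stop 5 - stop 6 - Base: 22+39+16+22+8+16+33 = 156
Base - stop 1 - stop 2 - stop 3 - stop 4 - stop 6 - stop 5 - Base: 22+39+16+22+18+16+17 = 150
Base - stop 1 - stop 2 - stop 3 - stop 5 - stop 4 - stop 6 - Base: 22+39+16+14+8+18+33 = 150
Base - stop 1 - stop 2 - stop 3 - stop 5 - stop 6 - stop 4 - Base: 22+39+16+14+16+18+19 = 144
Base - stop 1 - stop 2 - stop 3 - stop 6 - stop 4 - stop 5 - Base: 22+39+16+6+18+8+17 = 126
Base - stop 1 - stop 2 - stop 3 - stop 6 - stop 5 - stop 4 - Base: 22+39+16+6+16+8+19 = 126
Base - stop 1 - stop 2 - stop 4 - stop 3 - stop 5 - stop 6 - Base: 22+39+38+22+14+16+33 = 184
Base - stop 1 - stop 2 - stop 4 - stop 3 - stop 6 - stop 5 - Base: 22+39+38+22+6+16+17 = 160
… (352 more)
Base - stop 2 - stop 3 - stop 6 - stop 1 - stop 4 - stop 5 - Base: 25+16+6+19+3+8+17 = 94  ← best
The minimum is 94.
One optimal route: Base → stop 2 → stop 3 → stop 6 → stop 1 → stop 4 → stop 5 → Base (or its reverse).

94 km — the shortest possible round trip.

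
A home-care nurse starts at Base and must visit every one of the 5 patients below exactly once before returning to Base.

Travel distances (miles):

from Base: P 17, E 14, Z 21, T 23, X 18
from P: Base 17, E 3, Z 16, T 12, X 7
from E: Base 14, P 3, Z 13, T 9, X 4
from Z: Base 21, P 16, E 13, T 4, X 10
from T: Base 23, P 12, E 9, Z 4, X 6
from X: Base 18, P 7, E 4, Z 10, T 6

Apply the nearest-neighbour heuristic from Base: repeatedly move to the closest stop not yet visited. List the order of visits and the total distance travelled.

55 miles along Base → E → P → X → T → Z → Base.

From Base: distances to unvisited — E=14, P=17, X=18, Z=21, T=23. Nearest is E (14).
From E: distances to unvisited — P=3, X=4, T=9, Z=13. Nearest is P (3).
From P: distances to unvisited — X=7, T=12, Z=16. Nearest is X (7).
From X: distances to unvisited — T=6, Z=10. Nearest is T (6).
From T: distances to unvisited — Z=4. Nearest is Z (4).
Return Z→Base: 21.
Total = 14 + 3 + 7 + 6 + 4 + 21 = 55.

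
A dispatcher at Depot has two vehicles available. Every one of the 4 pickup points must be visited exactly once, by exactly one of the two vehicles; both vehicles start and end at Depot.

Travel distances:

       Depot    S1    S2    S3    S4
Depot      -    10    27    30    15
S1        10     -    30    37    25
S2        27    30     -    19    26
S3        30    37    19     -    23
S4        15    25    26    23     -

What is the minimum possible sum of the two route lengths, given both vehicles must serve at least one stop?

Check every non-empty split of the stops between the two vehicles; for each half take its own optimal tour:
  {S1} + {S2, S3, S4}: 20 + 84 = 104
  {S2} + {S1, S3, S4}: 54 + 85 = 139
  {S1, S2} + {S3, S4}: 67 + 68 = 135
  {S3} + {S1, S2, S4}: 60 + 81 = 141
  {S1, S3} + {S2, S4}: 77 + 68 = 145
  {S2, S3} + {S1, S4}: 76 + 50 = 126
  … (7 splits in total)
Best: vehicle 1 Depot → S1 → Depot = 20; vehicle 2 Depot → S2 → S3 → S4 → Depot = 84; combined 104.

104 — the smallest possible combined total.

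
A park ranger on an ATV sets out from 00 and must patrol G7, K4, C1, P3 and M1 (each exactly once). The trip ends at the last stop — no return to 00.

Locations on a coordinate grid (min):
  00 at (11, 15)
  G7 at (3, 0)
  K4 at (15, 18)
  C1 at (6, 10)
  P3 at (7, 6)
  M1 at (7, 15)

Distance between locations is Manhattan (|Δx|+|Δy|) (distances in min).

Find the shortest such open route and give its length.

Shortest open route: 39 min.

There are 5! = 120 possible orderings.
00 - G7 - K4 - C1 - P3 - M1: 23+30+17+5+9 = 84
00 - G7 - K4 - C1 - M1 - P3: 23+30+17+6+9 = 85
00 - G7 - K4 - P3 - C1 - M1: 23+30+20+5+6 = 84
00 - G7 - K4 - P3 - M1 - C1: 23+30+20+9+6 = 88
00 - G7 - K4 - M1 - C1 - P3: 23+30+11+6+5 = 75
00 - G7 - K4 - M1 - P3 - C1: 23+30+11+9+5 = 78
00 - G7 - C1 - K4 - P3 - M1: 23+13+17+20+9 = 82
00 - G7 - C1 - K4 - M1 - P3: 23+13+17+11+9 = 73
00 - G7 - C1 - P3 - K4 - M1: 23+13+5+20+11 = 72
00 - G7 - C1 - P3 - M1 - K4: 23+13+5+9+11 = 61
00 - G7 - C1 - M1 - K4 - P3: 23+13+6+11+20 = 73
00 - G7 - C1 - M1 - P3 - K4: 23+13+6+9+20 = 71
00 - G7 - P3 - K4 - C1 - M1: 23+10+20+17+6 = 76
00 - G7 - P3 - K4 - M1 - C1: 23+10+20+11+6 = 70
… (106 more)
00 - K4 - M1 - C1 - P3 - G7: 7+11+6+5+10 = 39  ← best
The minimum is 39.
One shortest path: 00 → K4 → M1 → C1 → P3 → G7.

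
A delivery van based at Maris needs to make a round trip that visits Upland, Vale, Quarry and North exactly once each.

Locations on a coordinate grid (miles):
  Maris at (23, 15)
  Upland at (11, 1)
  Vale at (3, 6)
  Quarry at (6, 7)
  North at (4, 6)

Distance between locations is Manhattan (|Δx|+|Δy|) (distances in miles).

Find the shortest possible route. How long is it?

There are 12 distinct closed tours to check (reversals are equivalent).
Maris - Upland - Vale - Quarry - North - Maris: 26+13+4+3+28 = 74
Maris - Upland - Vale - North - Quarry - Maris: 26+13+1+3+25 = 68
Maris - Upland - Quarry - Vale - North - Maris: 26+11+4+1+28 = 70
Maris - Upland - Quarry - North - Vale - Maris: 26+11+3+1+29 = 70
Maris - Upland - North - Vale - Quarry - Maris: 26+12+1+4+25 = 68
Maris - Upland - North - Quarry - Vale - Maris: 26+12+3+4+29 = 74
Maris - Vale - Upland - Quarry - North - Maris: 29+13+11+3+28 = 84
Maris - Vale - Upland - North - Quarry - Maris: 29+13+12+3+25 = 82
Maris - Vale - Quarry - Upland - North - Maris: 29+4+11+12+28 = 84
Maris - Vale - North - Upland - Quarry - Maris: 29+1+12+11+25 = 78
Maris - Quarry - Upland - Vale - North - Maris: 25+11+13+1+28 = 78
Maris - Quarry - Vale - Upland - North - Maris: 25+4+13+12+28 = 82
The minimum is 68.
One optimal route: Maris → Upland → Vale → North → Quarry → Maris (or its reverse).

Minimum total distance: 68 miles.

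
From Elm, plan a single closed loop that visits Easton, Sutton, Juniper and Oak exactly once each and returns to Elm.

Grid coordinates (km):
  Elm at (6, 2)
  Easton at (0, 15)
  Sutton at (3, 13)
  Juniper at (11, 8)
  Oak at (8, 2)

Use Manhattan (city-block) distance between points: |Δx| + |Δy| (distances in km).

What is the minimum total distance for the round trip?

48 km — the shortest possible round trip.

Elm → Easton → Sutton → Juniper → Oak → Elm: 19+5+13+9+2 = 48
Elm → Easton → Sutton → Oak → Juniper → Elm: 19+5+16+9+11 = 60
Elm → Easton → Juniper → Sutton → Oak → Elm: 19+18+13+16+2 = 68
Elm → Easton → Juniper → Oak → Sutton → Elm: 19+18+9+16+14 = 76
Elm → Easton → Oak → Sutton → Juniper → Elm: 19+21+16+13+11 = 80
Elm → Easton → Oak → Juniper → Sutton → Elm: 19+21+9+13+14 = 76
Elm → Sutton → Easton → Juniper → Oak → Elm: 14+5+18+9+2 = 48
Elm → Sutton → Easton → Oak → Juniper → Elm: 14+5+21+9+11 = 60
Elm → Sutton → Juniper → Easton → Oak → Elm: 14+13+18+21+2 = 68
Elm → Sutton → Oak → Easton → Juniper → Elm: 14+16+21+18+11 = 80
Elm → Juniper → Easton → Sutton → Oak → Elm: 11+18+5+16+2 = 52
Elm → Juniper → Sutton → Easton → Oak → Elm: 11+13+5+21+2 = 52
The minimum is 48.
One optimal route: Elm → Easton → Sutton → Juniper → Oak → Elm (or its reverse).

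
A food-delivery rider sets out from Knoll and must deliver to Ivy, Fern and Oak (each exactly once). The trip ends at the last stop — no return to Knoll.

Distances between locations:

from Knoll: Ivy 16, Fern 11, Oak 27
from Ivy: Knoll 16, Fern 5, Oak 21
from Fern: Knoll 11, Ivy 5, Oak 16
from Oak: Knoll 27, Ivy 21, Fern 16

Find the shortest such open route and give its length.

There are 3! = 6 possible orderings.
Knoll - Ivy - Fern - Oak: 16+5+16 = 37
Knoll - Ivy - Oak - Fern: 16+21+16 = 53
Knoll - Fern - Ivy - Oak: 11+5+21 = 37
Knoll - Fern - Oak - Ivy: 11+16+21 = 48
Knoll - Oak - Ivy - Fern: 27+21+5 = 53
Knoll - Oak - Fern - Ivy: 27+16+5 = 48
The minimum is 37.
One shortest path: Knoll → Ivy → Fern → Oak.

Minimum one-way distance = 37.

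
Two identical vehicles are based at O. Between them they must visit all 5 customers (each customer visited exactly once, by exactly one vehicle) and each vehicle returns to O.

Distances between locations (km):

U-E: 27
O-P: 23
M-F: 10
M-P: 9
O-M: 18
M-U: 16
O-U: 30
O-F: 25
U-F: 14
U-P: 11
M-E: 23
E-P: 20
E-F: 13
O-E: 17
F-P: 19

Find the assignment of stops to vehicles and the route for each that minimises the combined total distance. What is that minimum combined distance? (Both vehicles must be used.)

Try each way of splitting the stops between the two vehicles (each non-empty) and, for each split, find the best tour for each vehicle:
  {M} + {U, E, F, P}: 36 + 78 = 114
  {U} + {M, E, F, P}: 60 + 72 = 132
  {M, U} + {E, F, P}: 64 + 72 = 136
  {E} + {M, U, F, P}: 34 + 76 = 110
  {M, E} + {U, F, P}: 58 + 73 = 131
  {U, E} + {M, F, P}: 74 + 67 = 141
  … (15 splits in total)
Best: vehicle 1 O → E → O = 34; vehicle 2 O → M → F → U → P → O = 76; combined 110.

Minimum combined distance: 110 km.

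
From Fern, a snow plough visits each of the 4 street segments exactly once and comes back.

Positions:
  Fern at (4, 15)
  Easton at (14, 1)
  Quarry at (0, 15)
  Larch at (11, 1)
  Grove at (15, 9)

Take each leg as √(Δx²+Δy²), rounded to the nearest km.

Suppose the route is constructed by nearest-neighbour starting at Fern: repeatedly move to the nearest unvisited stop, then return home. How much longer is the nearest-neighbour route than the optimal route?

The nearest-neighbour route is 1 km longer than optimal.

From Fern: Quarry=4, Grove=13, Larch=16, Easton=17 → choose Quarry (4).
From Quarry: Grove=16, Larch=18, Easton=20 → choose Grove (16).
From Grove: Easton=8, Larch=9 → choose Easton (8).
From Easton: Larch=3 → choose Larch (3).
NN route Fern → Quarry → Grove → Easton → Larch → Fern costs 47.
Optimal: Fern → Quarry → Larch → Easton → Grove → Fern costs 46 (by enumerating all 12 distinct tours).
Excess = 47 − 46 = 1.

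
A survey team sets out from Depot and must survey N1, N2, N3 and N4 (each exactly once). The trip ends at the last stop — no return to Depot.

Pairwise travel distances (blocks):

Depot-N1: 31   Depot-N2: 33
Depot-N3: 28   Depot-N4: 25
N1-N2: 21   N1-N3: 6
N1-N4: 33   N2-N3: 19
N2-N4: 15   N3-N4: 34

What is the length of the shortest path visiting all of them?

Minimum one-way distance = 65 blocks.

There are 4! = 24 possible orderings.
Depot → N1 → N2 → N3 → N4: 31+21+19+34 = 105
Depot → N1 → N2 → N4 → N3: 31+21+15+34 = 101
Depot → N1 → N3 → N2 → N4: 31+6+19+15 = 71
Depot → N1 → N3 → N4 → N2: 31+6+34+15 = 86
Depot → N1 → N4 → N2 → N3: 31+33+15+19 = 98
Depot → N1 → N4 → N3 → N2: 31+33+34+19 = 117
Depot → N2 → N1 → N3 → N4: 33+21+6+34 = 94
Depot → N2 → N1 → N4 → N3: 33+21+33+34 = 121
Depot → N2 → N3 → N1 → N4: 33+19+6+33 = 91
Depot → N2 → N3 → N4 → N1: 33+19+34+33 = 119
Depot → N2 → N4 → N1 → N3: 33+15+33+6 = 87
Depot → N2 → N4 → N3 → N1: 33+15+34+6 = 88
Depot → N3 → N1 → N2 → N4: 28+6+21+15 = 70
Depot → N3 → N1 → N4 → N2: 28+6+33+15 = 82
… (10 more)
Depot → N4 → N2 → N3 → N1: 25+15+19+6 = 65  ← best
The minimum is 65.
One shortest path: Depot → N4 → N2 → N3 → N1.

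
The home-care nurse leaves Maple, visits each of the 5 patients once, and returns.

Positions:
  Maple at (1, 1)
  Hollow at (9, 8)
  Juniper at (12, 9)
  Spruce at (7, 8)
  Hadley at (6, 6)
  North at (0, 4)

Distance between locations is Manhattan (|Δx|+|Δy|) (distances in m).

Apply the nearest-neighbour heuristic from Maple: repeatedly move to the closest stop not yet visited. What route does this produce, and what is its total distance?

40 m along Maple → North → Hadley → Spruce → Hollow → Juniper → Maple.

At Maple the remaining stops are North 4, Hadley 10, Spruce 13, Hollow 15, Juniper 19; go to North.
At North the remaining stops are Hadley 8, Spruce 11, Hollow 13, Juniper 17; go to Hadley.
At Hadley the remaining stops are Spruce 3, Hollow 5, Juniper 9; go to Spruce.
At Spruce the remaining stops are Hollow 2, Juniper 6; go to Hollow.
At Hollow the remaining stops are Juniper 4; go to Juniper.
Return Juniper→Maple: 19.
Total = 4 + 8 + 3 + 2 + 4 + 19 = 40.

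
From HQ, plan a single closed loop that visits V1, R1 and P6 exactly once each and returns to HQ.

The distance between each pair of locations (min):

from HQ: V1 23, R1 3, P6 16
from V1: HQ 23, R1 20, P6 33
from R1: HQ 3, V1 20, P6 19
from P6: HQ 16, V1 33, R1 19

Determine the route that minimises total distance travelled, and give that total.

72 min — the shortest possible round trip.

HQ→V1→R1→P6→HQ: 23+20+19+16 = 78
HQ→V1→P6→R1→HQ: 23+33+19+3 = 78
HQ→R1→V1→P6→HQ: 3+20+33+16 = 72
The minimum is 72.
One optimal route: HQ → R1 → V1 → P6 → HQ (or its reverse).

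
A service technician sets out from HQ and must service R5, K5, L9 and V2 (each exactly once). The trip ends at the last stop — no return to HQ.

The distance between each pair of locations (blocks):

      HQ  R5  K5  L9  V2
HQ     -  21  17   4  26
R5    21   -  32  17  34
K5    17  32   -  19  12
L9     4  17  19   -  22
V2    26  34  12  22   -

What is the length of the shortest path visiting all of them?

Shortest open route: 65 blocks.

There are 4! = 24 possible orderings.
HQ → R5 → K5 → L9 → V2: 21+32+19+22 = 94
HQ → R5 → K5 → V2 → L9: 21+32+12+22 = 87
HQ → R5 → L9 → K5 → V2: 21+17+19+12 = 69
HQ → R5 → L9 → V2 → K5: 21+17+22+12 = 72
HQ → R5 → V2 → K5 → L9: 21+34+12+19 = 86
HQ → R5 → V2 → L9 → K5: 21+34+22+19 = 96
HQ → K5 → R5 → L9 → V2: 17+32+17+22 = 88
HQ → K5 → R5 → V2 → L9: 17+32+34+22 = 105
HQ → K5 → L9 → R5 → V2: 17+19+17+34 = 87
HQ → K5 → L9 → V2 → R5: 17+19+22+34 = 92
HQ → K5 → V2 → R5 → L9: 17+12+34+17 = 80
HQ → K5 → V2 → L9 → R5: 17+12+22+17 = 68
HQ → L9 → R5 → K5 → V2: 4+17+32+12 = 65
HQ → L9 → R5 → V2 → K5: 4+17+34+12 = 67
… (10 more)
The minimum is 65.
One shortest path: HQ → L9 → R5 → K5 → V2.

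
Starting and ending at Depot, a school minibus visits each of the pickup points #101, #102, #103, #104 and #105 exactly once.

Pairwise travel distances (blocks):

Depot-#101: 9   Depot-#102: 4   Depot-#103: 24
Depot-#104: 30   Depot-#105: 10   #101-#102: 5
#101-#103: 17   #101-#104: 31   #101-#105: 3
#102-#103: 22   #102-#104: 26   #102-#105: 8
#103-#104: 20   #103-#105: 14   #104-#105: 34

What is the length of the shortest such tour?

There are 60 distinct closed tours to check (reversals are equivalent).
Depot→#101→#102→#103→#104→#105→Depot: 9+5+22+20+34+10 = 100
Depot→#101→#102→#103→#105→#104→Depot: 9+5+22+14+34+30 = 114
Depot→#101→#102→#104→#103→#105→Depot: 9+5+26+20+14+10 = 84
Depot→#101→#102→#104→#105→#103→Depot: 9+5+26+34+14+24 = 112
Depot→#101→#102→#105→#103→#104→Depot: 9+5+8+14+20+30 = 86
Depot→#101→#102→#105→#104→#103→Depot: 9+5+8+34+20+24 = 100
Depot→#101→#103→#102→#104→#105→Depot: 9+17+22+26+34+10 = 118
Depot→#101→#103→#102→#105→#104→Depot: 9+17+22+8+34+30 = 120
Depot→#101→#103→#104→#102→#105→Depot: 9+17+20+26+8+10 = 90
Depot→#101→#103→#104→#105→#102→Depot: 9+17+20+34+8+4 = 92
Depot→#101→#103→#105→#102→#104→Depot: 9+17+14+8+26+30 = 104
Depot→#101→#103→#105→#104→#102→Depot: 9+17+14+34+26+4 = 104
Depot→#101→#104→#102→#103→#105→Depot: 9+31+26+22+14+10 = 112
Depot→#101→#104→#102→#105→#103→Depot: 9+31+26+8+14+24 = 112
… (46 more)
Depot→#101→#105→#103→#104→#102→Depot: 9+3+14+20+26+4 = 76  ← best
The minimum is 76.
One optimal route: Depot → #101 → #105 → #103 → #104 → #102 → Depot (or its reverse).

76 blocks — the shortest possible round trip.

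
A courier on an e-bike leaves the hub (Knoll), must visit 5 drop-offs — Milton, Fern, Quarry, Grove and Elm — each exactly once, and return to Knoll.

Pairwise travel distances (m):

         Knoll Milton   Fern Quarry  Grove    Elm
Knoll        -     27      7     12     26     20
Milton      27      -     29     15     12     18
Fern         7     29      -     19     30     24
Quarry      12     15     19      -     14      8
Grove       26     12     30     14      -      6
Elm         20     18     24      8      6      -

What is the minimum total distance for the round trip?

Minimum total distance: 74 m.

There are 60 distinct closed tours to check (reversals are equivalent).
Knoll→Milton→Fern→Quarry→Grove→Elm→Knoll: 27+29+19+14+6+20 = 115
Knoll→Milton→Fern→Quarry→Elm→Grove→Knoll: 27+29+19+8+6+26 = 115
Knoll→Milton→Fern→Grove→Quarry→Elm→Knoll: 27+29+30+14+8+20 = 128
Knoll→Milton→Fern→Grove→Elm→Quarry→Knoll: 27+29+30+6+8+12 = 112
Knoll→Milton→Fern→Elm→Quarry→Grove→Knoll: 27+29+24+8+14+26 = 128
Knoll→Milton→Fern→Elm→Grove→Quarry→Knoll: 27+29+24+6+14+12 = 112
Knoll→Milton→Quarry→Fern→Grove→Elm→Knoll: 27+15+19+30+6+20 = 117
Knoll→Milton→Quarry→Fern→Elm→Grove→Knoll: 27+15+19+24+6+26 = 117
Knoll→Milton→Quarry→Grove→Fern→Elm→Knoll: 27+15+14+30+24+20 = 130
Knoll→Milton→Quarry→Grove→Elm→Fern→Knoll: 27+15+14+6+24+7 = 93
Knoll→Milton→Quarry→Elm→Fern→Grove→Knoll: 27+15+8+24+30+26 = 130
Knoll→Milton→Quarry→Elm→Grove→Fern→Knoll: 27+15+8+6+30+7 = 93
Knoll→Milton→Grove→Fern→Quarry→Elm→Knoll: 27+12+30+19+8+20 = 116
Knoll→Milton→Grove→Fern→Elm→Quarry→Knoll: 27+12+30+24+8+12 = 113
… (46 more)
Knoll→Fern→Milton→Grove→Elm→Quarry→Knoll: 7+29+12+6+8+12 = 74  ← best
The minimum is 74.
One optimal route: Knoll → Fern → Milton → Grove → Elm → Quarry → Knoll (or its reverse).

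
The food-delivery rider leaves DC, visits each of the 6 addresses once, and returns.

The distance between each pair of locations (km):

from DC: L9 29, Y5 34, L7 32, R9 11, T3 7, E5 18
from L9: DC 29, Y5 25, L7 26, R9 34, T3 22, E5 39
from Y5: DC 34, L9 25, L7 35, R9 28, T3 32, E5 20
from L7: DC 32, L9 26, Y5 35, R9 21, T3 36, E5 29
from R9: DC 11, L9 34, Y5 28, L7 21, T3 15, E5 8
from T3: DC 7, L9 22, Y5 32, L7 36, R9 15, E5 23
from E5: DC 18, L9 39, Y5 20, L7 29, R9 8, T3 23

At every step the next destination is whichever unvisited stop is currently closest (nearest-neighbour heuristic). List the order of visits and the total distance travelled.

Total distance 133 km via the nearest-neighbour route DC → T3 → R9 → E5 → Y5 → L9 → L7 → DC.

From DC: distances to unvisited — T3=7, R9=11, E5=18, L9=29, L7=32, Y5=34. Nearest is T3 (7).
From T3: distances to unvisited — R9=15, L9=22, E5=23, Y5=32, L7=36. Nearest is R9 (15).
From R9: distances to unvisited — E5=8, L7=21, Y5=28, L9=34. Nearest is E5 (8).
From E5: distances to unvisited — Y5=20, L7=29, L9=39. Nearest is Y5 (20).
From Y5: distances to unvisited — L9=25, L7=35. Nearest is L9 (25).
From L9: distances to unvisited — L7=26. Nearest is L7 (26).
Return L7→DC: 32.
Total = 7 + 15 + 8 + 20 + 25 + 26 + 32 = 133.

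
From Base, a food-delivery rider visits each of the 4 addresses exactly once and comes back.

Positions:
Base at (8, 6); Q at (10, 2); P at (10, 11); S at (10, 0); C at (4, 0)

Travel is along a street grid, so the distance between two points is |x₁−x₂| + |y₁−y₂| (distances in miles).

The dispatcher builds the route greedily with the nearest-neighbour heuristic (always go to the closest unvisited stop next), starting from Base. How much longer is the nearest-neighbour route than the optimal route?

The nearest-neighbour route is 4 miles longer than optimal.

From Base: Q=6, P=7, S=8, C=10 → choose Q (6).
From Q: S=2, C=8, P=9 → choose S (2).
From S: C=6, P=11 → choose C (6).
From C: P=17 → choose P (17).
NN route Base → Q → S → C → P → Base costs 38.
Optimal: Base → P → Q → S → C → Base costs 34 (by enumerating all 12 distinct tours).
Excess = 38 − 34 = 4.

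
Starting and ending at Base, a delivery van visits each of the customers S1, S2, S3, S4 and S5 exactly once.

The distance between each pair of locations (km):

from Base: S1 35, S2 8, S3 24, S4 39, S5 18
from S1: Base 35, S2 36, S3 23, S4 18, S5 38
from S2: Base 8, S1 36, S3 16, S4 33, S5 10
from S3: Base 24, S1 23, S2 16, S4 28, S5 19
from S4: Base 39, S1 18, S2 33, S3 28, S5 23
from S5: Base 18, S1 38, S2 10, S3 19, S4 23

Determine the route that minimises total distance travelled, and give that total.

Minimum total distance: 106 km.

There are 60 distinct closed tours to check (reversals are equivalent).
Base → S1 → S2 → S3 → S4 → S5 → Base: 35+36+16+28+23+18 = 156
Base → S1 → S2 → S3 → S5 → S4 → Base: 35+36+16+19+23+39 = 168
Base → S1 → S2 → S4 → S3 → S5 → Base: 35+36+33+28+19+18 = 169
Base → S1 → S2 → S4 → S5 → S3 → Base: 35+36+33+23+19+24 = 170
Base → S1 → S2 → S5 → S3 → S4 → Base: 35+36+10+19+28+39 = 167
Base → S1 → S2 → S5 → S4 → S3 → Base: 35+36+10+23+28+24 = 156
Base → S1 → S3 → S2 → S4 → S5 → Base: 35+23+16+33+23+18 = 148
Base → S1 → S3 → S2 → S5 → S4 → Base: 35+23+16+10+23+39 = 146
Base → S1 → S3 → S4 → S2 → S5 → Base: 35+23+28+33+10+18 = 147
Base → S1 → S3 → S4 → S5 → S2 → Base: 35+23+28+23+10+8 = 127
Base → S1 → S3 → S5 → S2 → S4 → Base: 35+23+19+10+33+39 = 159
Base → S1 → S3 → S5 → S4 → S2 → Base: 35+23+19+23+33+8 = 141
Base → S1 → S4 → S2 → S3 → S5 → Base: 35+18+33+16+19+18 = 139
Base → S1 → S4 → S2 → S5 → S3 → Base: 35+18+33+10+19+24 = 139
… (46 more)
Base → S2 → S3 → S1 → S4 → S5 → Base: 8+16+23+18+23+18 = 106  ← best
The minimum is 106.
One optimal route: Base → S2 → S3 → S1 → S4 → S5 → Base (or its reverse).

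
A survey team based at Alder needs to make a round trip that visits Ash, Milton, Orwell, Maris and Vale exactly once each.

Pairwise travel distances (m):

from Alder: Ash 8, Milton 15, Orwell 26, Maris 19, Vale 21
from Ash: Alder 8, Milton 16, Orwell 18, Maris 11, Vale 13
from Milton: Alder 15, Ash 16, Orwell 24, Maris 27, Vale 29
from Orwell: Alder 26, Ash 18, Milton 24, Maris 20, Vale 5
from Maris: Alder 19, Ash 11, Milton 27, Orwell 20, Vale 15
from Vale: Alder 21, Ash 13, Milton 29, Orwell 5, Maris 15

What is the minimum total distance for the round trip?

There are 60 distinct closed tours to check (reversals are equivalent).
Alder-Ash-Milton-Orwell-Maris-Vale-Alder: 8+16+24+20+15+21 = 104
Alder-Ash-Milton-Orwell-Vale-Maris-Alder: 8+16+24+5+15+19 = 87
Alder-Ash-Milton-Maris-Orwell-Vale-Alder: 8+16+27+20+5+21 = 97
Alder-Ash-Milton-Maris-Vale-Orwell-Alder: 8+16+27+15+5+26 = 97
Alder-Ash-Milton-Vale-Orwell-Maris-Alder: 8+16+29+5+20+19 = 97
Alder-Ash-Milton-Vale-Maris-Orwell-Alder: 8+16+29+15+20+26 = 114
Alder-Ash-Orwell-Milton-Maris-Vale-Alder: 8+18+24+27+15+21 = 113
Alder-Ash-Orwell-Milton-Vale-Maris-Alder: 8+18+24+29+15+19 = 113
Alder-Ash-Orwell-Maris-Milton-Vale-Alder: 8+18+20+27+29+21 = 123
Alder-Ash-Orwell-Maris-Vale-Milton-Alder: 8+18+20+15+29+15 = 105
Alder-Ash-Orwell-Vale-Milton-Maris-Alder: 8+18+5+29+27+19 = 106
Alder-Ash-Orwell-Vale-Maris-Milton-Alder: 8+18+5+15+27+15 = 88
Alder-Ash-Maris-Milton-Orwell-Vale-Alder: 8+11+27+24+5+21 = 96
Alder-Ash-Maris-Milton-Vale-Orwell-Alder: 8+11+27+29+5+26 = 106
… (46 more)
Alder-Ash-Maris-Vale-Orwell-Milton-Alder: 8+11+15+5+24+15 = 78  ← best
The minimum is 78.
One optimal route: Alder → Ash → Maris → Vale → Orwell → Milton → Alder (or its reverse).

78 m — the shortest possible round trip.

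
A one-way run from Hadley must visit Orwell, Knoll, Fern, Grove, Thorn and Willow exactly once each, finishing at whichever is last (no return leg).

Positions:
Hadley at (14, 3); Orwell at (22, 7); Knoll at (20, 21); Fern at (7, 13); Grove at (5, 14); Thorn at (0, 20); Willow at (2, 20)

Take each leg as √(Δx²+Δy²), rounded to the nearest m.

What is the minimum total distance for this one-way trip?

There are 6! = 720 possible orderings.
Hadley → Orwell → Knoll → Fern → Grove → Thorn → Willow: 9+14+15+2+8+2 = 50
Hadley → Orwell → Knoll → Fern → Grove → Willow → Thorn: 9+14+15+2+7+2 = 49
Hadley → Orwell → Knoll → Fern → Thorn → Grove → Willow: 9+14+15+10+8+7 = 63
Hadley → Orwell → Knoll → Fern → Thorn → Willow → Grove: 9+14+15+10+2+7 = 57
Hadley → Orwell → Knoll → Fern → Willow → Grove → Thorn: 9+14+15+9+7+8 = 62
Hadley → Orwell → Knoll → Fern → Willow → Thorn → Grove: 9+14+15+9+2+8 = 57
Hadley → Orwell → Knoll → Grove → Fern → Thorn → Willow: 9+14+17+2+10+2 = 54
Hadley → Orwell → Knoll → Grove → Fern → Willow → Thorn: 9+14+17+2+9+2 = 53
… (712 more)
The minimum is 49.
One shortest path: Hadley → Orwell → Knoll → Fern → Grove → Willow → Thorn.

Minimum one-way distance = 49 m.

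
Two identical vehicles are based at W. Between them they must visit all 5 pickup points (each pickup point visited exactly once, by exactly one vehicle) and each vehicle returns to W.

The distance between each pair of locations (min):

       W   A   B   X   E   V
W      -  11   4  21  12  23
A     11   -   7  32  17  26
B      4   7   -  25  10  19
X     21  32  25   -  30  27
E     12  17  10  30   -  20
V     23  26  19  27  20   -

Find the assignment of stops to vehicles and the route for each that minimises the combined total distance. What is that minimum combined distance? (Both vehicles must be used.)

102 min — the smallest possible combined total.

There are 2^4 − 1 = 15 ways to divide the 5 stops into two non-empty groups. For each, the best each vehicle can do is its own shortest tour through its group:
  {A} + {B, X, E, V}: 22 + 82 = 104
  {B} + {A, X, E, V}: 8 + 96 = 104
  {A, B} + {X, E, V}: 22 + 80 = 102
  {X} + {A, B, E, V}: 42 + 69 = 111
  {A, X} + {B, E, V}: 64 + 55 = 119
  {B, X} + {A, E, V}: 50 + 69 = 119
  … (15 splits in total)
Best: vehicle 1 W → A → B → W = 22; vehicle 2 W → X → V → E → W = 80; combined 102.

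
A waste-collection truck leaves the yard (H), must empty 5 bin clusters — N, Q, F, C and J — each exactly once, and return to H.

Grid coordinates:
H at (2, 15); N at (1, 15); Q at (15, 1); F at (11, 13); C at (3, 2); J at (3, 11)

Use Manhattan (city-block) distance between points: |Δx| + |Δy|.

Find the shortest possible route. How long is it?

With 5 stops there are 5!/2 = 60 distinct round trips (a route and its reverse cost the same).
H-N-Q-F-C-J-H: 1+28+16+19+9+5 = 78
H-N-Q-F-J-C-H: 1+28+16+10+9+14 = 78
H-N-Q-C-F-J-H: 1+28+13+19+10+5 = 76
H-N-Q-C-J-F-H: 1+28+13+9+10+11 = 72
H-N-Q-J-F-C-H: 1+28+22+10+19+14 = 94
H-N-Q-J-C-F-H: 1+28+22+9+19+11 = 90
H-N-F-Q-C-J-H: 1+12+16+13+9+5 = 56
H-N-F-Q-J-C-H: 1+12+16+22+9+14 = 74
H-N-F-C-Q-J-H: 1+12+19+13+22+5 = 72
H-N-F-C-J-Q-H: 1+12+19+9+22+27 = 90
H-N-F-J-Q-C-H: 1+12+10+22+13+14 = 72
H-N-F-J-C-Q-H: 1+12+10+9+13+27 = 72
H-N-C-Q-F-J-H: 1+15+13+16+10+5 = 60
H-N-C-Q-J-F-H: 1+15+13+22+10+11 = 72
… (46 more)
The minimum is 56.
One optimal route: H → N → F → Q → C → J → H (or its reverse).

Minimum total distance: 56.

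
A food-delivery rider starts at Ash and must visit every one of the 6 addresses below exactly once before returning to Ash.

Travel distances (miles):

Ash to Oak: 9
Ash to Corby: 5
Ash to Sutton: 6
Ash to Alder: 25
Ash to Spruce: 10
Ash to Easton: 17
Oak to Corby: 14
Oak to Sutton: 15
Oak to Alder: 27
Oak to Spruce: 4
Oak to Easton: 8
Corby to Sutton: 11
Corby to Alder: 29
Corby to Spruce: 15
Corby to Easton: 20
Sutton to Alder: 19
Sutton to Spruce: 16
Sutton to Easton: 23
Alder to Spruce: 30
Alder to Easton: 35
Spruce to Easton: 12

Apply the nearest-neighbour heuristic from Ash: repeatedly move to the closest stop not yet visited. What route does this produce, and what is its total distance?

At Ash the remaining stops are Corby 5, Sutton 6, Oak 9, Spruce 10, Easton 17, Alder 25; go to Corby.
At Corby the remaining stops are Sutton 11, Oak 14, Spruce 15, Easton 20, Alder 29; go to Sutton.
At Sutton the remaining stops are Oak 15, Spruce 16, Alder 19, Easton 23; go to Oak.
At Oak the remaining stops are Spruce 4, Easton 8, Alder 27; go to Spruce.
At Spruce the remaining stops are Easton 12, Alder 30; go to Easton.
At Easton the remaining stops are Alder 35; go to Alder.
Return Alder→Ash: 25.
Total = 5 + 11 + 15 + 4 + 12 + 35 + 25 = 107.

Nearest-neighbour total = 107 miles; route Ash → Corby → Sutton → Oak → Spruce → Easton → Alder → Ash.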